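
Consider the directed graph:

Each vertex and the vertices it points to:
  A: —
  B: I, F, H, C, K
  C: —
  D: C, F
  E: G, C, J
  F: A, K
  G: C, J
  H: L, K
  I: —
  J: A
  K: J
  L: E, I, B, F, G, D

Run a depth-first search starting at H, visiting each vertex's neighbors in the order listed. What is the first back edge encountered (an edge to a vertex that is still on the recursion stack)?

DFS from H (visiting each vertex's neighbors in the order listed); mark gray on enter, black on exit:
H gray
  L gray
    E gray
      G gray
        C gray
        C black
        J gray
          A gray
          A black
        J black
      G black
      E→C: C black — skip
      E→J: J black — skip
    E black
    I gray
    I black
    B gray
      B→I: I black — skip
      F gray
        F→A: A black — skip
        K gray
          K→J: J black — skip
        K black
      F black
      B→H: H is gray → back edge
First back edge: B → H.

B→H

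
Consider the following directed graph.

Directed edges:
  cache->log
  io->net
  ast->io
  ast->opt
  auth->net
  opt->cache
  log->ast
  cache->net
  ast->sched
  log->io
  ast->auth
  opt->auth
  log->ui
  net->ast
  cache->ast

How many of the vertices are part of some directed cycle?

7

A vertex is on a directed cycle iff it belongs to a strongly connected component of size ≥ 2 (or has a self-loop).
The vertices on cycles are {io, ast, log, net, opt, auth, cache} — 7 in total.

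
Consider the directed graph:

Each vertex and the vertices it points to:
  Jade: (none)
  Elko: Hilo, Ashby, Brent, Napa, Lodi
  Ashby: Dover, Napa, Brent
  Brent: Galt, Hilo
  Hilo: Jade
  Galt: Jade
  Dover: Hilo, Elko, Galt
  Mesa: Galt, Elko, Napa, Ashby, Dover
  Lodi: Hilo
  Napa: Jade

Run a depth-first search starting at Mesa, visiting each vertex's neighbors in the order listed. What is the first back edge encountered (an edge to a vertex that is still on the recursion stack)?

DFS from Mesa (visiting each vertex's neighbors in the order listed); mark gray on enter, black on exit:
Mesa gray
  Galt gray
    Jade gray
    Jade black
  Galt black
  Elko gray
    Hilo gray
      Hilo→Jade: Jade black — skip
    Hilo black
    Ashby gray
      Dover gray
        Dover→Hilo: Hilo black — skip
        Dover→Elko: Elko is gray → back edge
First back edge: Dover → Elko.

Dover->Elko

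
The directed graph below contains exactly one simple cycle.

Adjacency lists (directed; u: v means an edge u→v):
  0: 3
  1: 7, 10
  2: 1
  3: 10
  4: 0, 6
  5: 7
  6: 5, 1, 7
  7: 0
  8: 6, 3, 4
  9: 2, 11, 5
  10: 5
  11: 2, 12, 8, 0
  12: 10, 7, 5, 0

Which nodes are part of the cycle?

0, 3, 5, 7, 10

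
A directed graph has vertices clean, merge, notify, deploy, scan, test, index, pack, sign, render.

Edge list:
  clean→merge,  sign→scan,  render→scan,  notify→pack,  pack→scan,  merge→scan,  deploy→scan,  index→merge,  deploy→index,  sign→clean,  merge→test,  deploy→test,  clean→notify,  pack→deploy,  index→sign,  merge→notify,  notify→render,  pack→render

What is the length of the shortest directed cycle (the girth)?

For each vertex v, BFS finds the shortest path from v back to v.
The shortest such closed walk is deploy → index → merge → notify → pack → deploy, length 5.

5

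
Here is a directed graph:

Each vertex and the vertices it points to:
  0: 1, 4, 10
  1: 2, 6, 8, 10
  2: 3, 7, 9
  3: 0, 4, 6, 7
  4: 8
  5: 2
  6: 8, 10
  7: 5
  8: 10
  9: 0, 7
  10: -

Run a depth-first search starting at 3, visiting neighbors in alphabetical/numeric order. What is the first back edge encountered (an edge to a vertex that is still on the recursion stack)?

DFS from 3 (visiting neighbors in alphabetical/numeric order); mark gray on enter, black on exit:
3 gray
  0 gray
    1 gray
      2 gray
        2→3: 3 is gray → back edge
First back edge: 2 → 3.

2→3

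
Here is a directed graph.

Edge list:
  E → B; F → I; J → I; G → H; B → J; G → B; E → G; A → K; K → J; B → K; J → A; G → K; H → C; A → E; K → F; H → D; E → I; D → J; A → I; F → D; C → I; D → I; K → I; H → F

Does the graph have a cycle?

Yes

DFS with white/gray/black marking, starting from I:
I gray
I black
A gray
  E gray
    B gray
      K gray
        K→I: I black — skip
        F gray
          F→I: I black — skip
          D gray
            D→I: I black — skip
            J gray
              J→A: A is gray → back edge
Back edge found, so a cycle exists: A → E → B → K → F → D → J → A.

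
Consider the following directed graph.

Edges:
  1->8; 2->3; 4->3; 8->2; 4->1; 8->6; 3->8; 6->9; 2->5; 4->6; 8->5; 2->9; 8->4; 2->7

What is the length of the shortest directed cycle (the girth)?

For each vertex v, BFS finds the shortest path from v back to v.
The shortest such closed walk is 8 → 4 → 3 → 8, length 3.

3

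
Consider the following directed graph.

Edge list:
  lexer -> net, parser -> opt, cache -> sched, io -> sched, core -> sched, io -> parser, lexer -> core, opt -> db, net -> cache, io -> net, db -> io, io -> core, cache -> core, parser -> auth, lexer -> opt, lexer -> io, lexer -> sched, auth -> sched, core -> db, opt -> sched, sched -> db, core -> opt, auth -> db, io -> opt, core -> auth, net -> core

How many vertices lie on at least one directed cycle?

9

A vertex is on a directed cycle iff it belongs to a strongly connected component of size ≥ 2 (or has a self-loop).
The vertices on cycles are {db, io, net, opt, auth, core, cache, sched, parser} — 9 in total.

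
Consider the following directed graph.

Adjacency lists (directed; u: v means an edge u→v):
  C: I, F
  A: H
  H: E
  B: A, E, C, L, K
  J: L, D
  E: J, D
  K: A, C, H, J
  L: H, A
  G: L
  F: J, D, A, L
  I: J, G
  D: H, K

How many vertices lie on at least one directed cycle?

11

A vertex is on a directed cycle iff it belongs to a strongly connected component of size ≥ 2 (or has a self-loop).
The vertices on cycles are {A, C, D, E, F, G, H, I, J, K, L} — 11 in total.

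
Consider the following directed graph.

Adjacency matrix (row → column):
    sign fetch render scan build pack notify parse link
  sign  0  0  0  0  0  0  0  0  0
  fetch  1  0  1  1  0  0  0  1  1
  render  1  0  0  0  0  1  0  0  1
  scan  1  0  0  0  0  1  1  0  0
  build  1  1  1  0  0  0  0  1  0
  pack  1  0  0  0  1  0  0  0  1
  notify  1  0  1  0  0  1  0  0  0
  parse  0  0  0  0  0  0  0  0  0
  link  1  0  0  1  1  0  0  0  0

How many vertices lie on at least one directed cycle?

7

A vertex is on a directed cycle iff it belongs to a strongly connected component of size ≥ 2 (or has a self-loop).
The vertices on cycles are {link, pack, scan, build, fetch, notify, render} — 7 in total.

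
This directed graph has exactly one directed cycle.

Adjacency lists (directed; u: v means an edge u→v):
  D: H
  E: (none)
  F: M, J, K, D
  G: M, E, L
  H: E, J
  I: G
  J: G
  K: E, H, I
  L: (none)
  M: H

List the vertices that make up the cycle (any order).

DFS with gray/black marking from J:
J gray
  G gray
    M gray
      H gray
        E gray
        E black
        H→J: J is gray → back edge
Back edge closes the cycle J → G → M → H → J; its vertices are {G, H, J, M}.

G, H, J, M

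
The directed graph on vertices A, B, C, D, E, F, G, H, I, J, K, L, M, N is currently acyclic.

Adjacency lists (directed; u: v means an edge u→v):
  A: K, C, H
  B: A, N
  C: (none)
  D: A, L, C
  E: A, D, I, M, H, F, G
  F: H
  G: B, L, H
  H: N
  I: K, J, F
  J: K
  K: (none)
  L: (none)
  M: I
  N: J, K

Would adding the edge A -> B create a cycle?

Adding A→B creates a cycle iff B can already reach A.
Path from B: B → A.
So B → … → A → B is a cycle.

Yes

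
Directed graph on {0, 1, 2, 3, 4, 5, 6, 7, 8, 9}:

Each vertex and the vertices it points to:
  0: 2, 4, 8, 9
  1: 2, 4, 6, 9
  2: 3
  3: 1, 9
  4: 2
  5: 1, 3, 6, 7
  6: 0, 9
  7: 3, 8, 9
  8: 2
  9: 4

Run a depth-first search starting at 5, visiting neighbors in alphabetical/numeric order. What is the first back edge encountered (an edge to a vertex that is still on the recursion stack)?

3→1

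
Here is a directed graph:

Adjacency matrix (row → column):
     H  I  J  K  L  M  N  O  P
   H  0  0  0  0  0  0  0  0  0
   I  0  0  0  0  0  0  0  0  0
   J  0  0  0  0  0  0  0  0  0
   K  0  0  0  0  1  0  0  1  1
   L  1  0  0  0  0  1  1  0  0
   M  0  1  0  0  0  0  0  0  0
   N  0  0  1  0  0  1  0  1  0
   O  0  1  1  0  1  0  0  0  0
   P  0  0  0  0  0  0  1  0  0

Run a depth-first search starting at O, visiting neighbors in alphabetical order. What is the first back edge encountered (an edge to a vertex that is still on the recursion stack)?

DFS from O (visiting neighbors in alphabetical order); mark gray on enter, black on exit:
O gray
  I gray
  I black
  J gray
  J black
  L gray
    H gray
    H black
    M gray
      M→I: I black — skip
    M black
    N gray
      N→J: J black — skip
      N→M: M black — skip
      N→O: O is gray → back edge
First back edge: N → O.

N->O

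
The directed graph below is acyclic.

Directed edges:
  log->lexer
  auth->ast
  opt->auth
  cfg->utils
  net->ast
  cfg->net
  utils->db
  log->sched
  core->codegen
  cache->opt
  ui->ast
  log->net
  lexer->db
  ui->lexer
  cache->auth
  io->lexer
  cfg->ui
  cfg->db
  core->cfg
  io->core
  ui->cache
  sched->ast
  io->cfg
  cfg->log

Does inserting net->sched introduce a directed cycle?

No

Adding net→sched creates a cycle iff sched can already reach net.
Explore from sched: no path reaches net. The graph stays acyclic.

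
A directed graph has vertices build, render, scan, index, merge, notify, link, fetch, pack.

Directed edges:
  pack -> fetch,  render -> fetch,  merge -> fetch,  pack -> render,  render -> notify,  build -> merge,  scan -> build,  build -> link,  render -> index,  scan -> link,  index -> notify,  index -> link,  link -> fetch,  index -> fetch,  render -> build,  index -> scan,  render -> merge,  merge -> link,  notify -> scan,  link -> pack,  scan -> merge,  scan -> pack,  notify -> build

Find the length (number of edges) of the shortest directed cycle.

4

For each vertex v, BFS finds the shortest path from v back to v.
The shortest such closed walk is pack → render → index → link → pack, length 4.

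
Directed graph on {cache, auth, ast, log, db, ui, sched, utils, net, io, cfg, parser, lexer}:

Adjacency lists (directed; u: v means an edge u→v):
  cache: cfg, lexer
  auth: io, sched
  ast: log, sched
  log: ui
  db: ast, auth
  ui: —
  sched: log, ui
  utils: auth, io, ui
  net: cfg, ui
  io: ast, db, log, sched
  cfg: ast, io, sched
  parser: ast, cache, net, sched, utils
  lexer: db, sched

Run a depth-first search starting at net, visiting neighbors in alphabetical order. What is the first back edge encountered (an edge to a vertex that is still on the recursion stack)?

DFS from net (visiting neighbors in alphabetical order); mark gray on enter, black on exit:
net gray
  cfg gray
    ast gray
      log gray
        ui gray
        ui black
      log black
      sched gray
        sched→log: log black — skip
        sched→ui: ui black — skip
      sched black
    ast black
    io gray
      io→ast: ast black — skip
      db gray
        db→ast: ast black — skip
        auth gray
          auth→io: io is gray → back edge
First back edge: auth → io.

auth->io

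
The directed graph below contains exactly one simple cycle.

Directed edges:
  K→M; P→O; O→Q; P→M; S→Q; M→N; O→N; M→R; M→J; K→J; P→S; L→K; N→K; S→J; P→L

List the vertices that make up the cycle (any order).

K, M, N

DFS with gray/black marking from M:
M gray
  N gray
    K gray
      J gray
      J black
      K→M: M is gray → back edge
Back edge closes the cycle M → N → K → M; its vertices are {K, M, N}.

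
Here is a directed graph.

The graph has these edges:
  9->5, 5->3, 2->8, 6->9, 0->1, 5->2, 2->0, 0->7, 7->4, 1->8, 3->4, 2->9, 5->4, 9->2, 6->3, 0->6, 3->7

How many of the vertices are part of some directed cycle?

A vertex is on a directed cycle iff it belongs to a strongly connected component of size ≥ 2 (or has a self-loop).
The vertices on cycles are {0, 2, 5, 6, 9} — 5 in total.

5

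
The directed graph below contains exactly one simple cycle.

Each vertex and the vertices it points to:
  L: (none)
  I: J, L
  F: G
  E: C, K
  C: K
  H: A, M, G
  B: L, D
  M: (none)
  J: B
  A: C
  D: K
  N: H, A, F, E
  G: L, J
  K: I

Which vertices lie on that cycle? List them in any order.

DFS with gray/black marking from J:
J gray
  B gray
    L gray
    L black
    D gray
      K gray
        I gray
          I→J: J is gray → back edge
Back edge closes the cycle J → B → D → K → I → J; its vertices are {B, D, I, J, K}.

B, D, I, J, K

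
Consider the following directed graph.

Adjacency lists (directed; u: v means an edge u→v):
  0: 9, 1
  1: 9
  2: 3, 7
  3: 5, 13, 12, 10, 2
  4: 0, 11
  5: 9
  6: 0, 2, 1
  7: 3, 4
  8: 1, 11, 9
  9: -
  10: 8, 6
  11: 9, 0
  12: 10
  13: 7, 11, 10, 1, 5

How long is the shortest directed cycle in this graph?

For each vertex v, BFS finds the shortest path from v back to v.
The shortest such closed walk is 3 → 2 → 3, length 2.

2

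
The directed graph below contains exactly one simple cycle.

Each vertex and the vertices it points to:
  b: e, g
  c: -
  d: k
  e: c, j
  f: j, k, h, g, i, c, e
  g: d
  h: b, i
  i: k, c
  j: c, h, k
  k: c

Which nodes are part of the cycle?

DFS with gray/black marking from h:
h gray
  b gray
    e gray
      c gray
      c black
      j gray
        j→c: c black — skip
        j→h: h is gray → back edge
Back edge closes the cycle h → b → e → j → h; its vertices are {b, e, h, j}.

b, e, h, j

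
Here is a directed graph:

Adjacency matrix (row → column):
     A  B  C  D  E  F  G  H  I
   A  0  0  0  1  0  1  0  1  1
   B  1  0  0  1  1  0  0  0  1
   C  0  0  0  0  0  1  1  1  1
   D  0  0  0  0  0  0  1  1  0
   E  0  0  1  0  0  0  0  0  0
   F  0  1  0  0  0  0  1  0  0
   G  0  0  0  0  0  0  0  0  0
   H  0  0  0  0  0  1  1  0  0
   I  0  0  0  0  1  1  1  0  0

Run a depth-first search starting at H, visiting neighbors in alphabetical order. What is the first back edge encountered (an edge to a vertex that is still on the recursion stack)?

D->H

DFS from H (visiting neighbors in alphabetical order); mark gray on enter, black on exit:
H gray
  F gray
    B gray
      A gray
        D gray
          G gray
          G black
          D→H: H is gray → back edge
First back edge: D → H.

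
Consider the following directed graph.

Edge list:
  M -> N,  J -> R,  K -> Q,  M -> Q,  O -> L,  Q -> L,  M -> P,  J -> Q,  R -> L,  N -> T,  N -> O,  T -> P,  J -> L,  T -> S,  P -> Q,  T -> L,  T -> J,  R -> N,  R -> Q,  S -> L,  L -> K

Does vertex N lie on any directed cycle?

N is on a cycle iff N can reach itself via ≥1 edge.
N → T → J → R → N — yes.

Yes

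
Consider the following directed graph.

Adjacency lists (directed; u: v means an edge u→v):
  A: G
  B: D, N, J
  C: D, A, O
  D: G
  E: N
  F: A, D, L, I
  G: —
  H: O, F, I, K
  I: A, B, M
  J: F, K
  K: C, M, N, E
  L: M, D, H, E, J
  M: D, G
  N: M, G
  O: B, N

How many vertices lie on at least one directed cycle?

9

A vertex is on a directed cycle iff it belongs to a strongly connected component of size ≥ 2 (or has a self-loop).
The vertices on cycles are {B, C, F, H, I, J, K, L, O} — 9 in total.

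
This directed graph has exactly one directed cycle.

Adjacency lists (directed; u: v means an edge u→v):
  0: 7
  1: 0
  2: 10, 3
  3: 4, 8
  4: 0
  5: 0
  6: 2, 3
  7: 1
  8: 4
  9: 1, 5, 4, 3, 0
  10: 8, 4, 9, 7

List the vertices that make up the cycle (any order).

0, 1, 7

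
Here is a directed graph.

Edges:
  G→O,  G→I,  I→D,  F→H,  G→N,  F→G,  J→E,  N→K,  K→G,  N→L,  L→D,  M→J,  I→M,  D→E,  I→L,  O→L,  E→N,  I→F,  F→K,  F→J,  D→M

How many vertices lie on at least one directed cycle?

A vertex is on a directed cycle iff it belongs to a strongly connected component of size ≥ 2 (or has a self-loop).
The vertices on cycles are {D, E, F, G, I, J, K, L, M, N, O} — 11 in total.

11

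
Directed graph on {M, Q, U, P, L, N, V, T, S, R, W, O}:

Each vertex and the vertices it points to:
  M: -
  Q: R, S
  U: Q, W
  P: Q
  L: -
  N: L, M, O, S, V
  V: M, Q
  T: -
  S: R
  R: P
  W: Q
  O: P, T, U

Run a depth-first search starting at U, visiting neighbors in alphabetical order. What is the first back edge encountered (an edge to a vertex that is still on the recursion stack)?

P->Q

DFS from U (visiting neighbors in alphabetical order); mark gray on enter, black on exit:
U gray
  Q gray
    R gray
      P gray
        P→Q: Q is gray → back edge
First back edge: P → Q.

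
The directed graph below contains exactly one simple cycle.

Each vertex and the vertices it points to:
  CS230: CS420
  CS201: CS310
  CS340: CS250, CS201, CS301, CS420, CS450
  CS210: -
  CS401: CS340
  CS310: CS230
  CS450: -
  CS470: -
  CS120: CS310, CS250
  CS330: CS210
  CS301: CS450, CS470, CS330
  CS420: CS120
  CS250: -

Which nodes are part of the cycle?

DFS with gray/black marking from CS420:
CS420 gray
  CS120 gray
    CS310 gray
      CS230 gray
        CS230→CS420: CS420 is gray → back edge
Back edge closes the cycle CS420 → CS120 → CS310 → CS230 → CS420; its vertices are {CS120, CS230, CS310, CS420}.

CS120, CS230, CS310, CS420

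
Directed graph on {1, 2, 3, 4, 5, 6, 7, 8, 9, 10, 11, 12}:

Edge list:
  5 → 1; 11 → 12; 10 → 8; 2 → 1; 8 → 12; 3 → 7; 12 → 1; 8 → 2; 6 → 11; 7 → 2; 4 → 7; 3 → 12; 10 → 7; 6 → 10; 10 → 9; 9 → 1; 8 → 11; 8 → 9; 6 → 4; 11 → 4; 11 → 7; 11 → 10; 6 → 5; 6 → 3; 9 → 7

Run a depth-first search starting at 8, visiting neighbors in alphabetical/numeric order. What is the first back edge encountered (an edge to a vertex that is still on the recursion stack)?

10->8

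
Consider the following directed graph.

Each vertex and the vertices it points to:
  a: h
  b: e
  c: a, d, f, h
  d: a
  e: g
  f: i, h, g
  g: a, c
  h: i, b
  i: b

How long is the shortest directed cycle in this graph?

For each vertex v, BFS finds the shortest path from v back to v.
The shortest such closed walk is c → f → g → c, length 3.

3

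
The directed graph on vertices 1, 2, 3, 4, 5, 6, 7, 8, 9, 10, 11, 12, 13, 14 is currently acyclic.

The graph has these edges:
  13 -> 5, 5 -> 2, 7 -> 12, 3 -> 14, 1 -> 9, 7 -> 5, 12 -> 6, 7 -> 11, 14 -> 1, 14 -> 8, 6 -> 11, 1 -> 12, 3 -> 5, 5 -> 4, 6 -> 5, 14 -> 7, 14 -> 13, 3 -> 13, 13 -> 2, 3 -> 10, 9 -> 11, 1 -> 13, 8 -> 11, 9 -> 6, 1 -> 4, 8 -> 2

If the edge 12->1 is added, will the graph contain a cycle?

Yes

Adding 12→1 creates a cycle iff 1 can already reach 12.
Path from 1: 1 → 12.
So 1 → … → 12 → 1 is a cycle.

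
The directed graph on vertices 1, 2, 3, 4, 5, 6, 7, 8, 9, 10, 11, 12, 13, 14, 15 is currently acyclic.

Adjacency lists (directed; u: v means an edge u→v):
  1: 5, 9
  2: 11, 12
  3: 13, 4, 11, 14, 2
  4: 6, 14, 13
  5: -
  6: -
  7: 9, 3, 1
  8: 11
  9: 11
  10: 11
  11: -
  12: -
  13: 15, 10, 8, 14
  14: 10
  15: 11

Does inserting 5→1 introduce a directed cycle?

Yes

Adding 5→1 creates a cycle iff 1 can already reach 5.
Path from 1: 1 → 5.
So 1 → … → 5 → 1 is a cycle.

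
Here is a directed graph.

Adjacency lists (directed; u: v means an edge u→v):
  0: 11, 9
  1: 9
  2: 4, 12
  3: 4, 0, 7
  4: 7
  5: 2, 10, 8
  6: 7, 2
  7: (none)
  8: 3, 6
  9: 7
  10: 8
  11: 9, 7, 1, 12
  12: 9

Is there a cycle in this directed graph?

DFS with white/gray/black marking, starting from 3:
3 gray
  4 gray
    7 gray
    7 black
  4 black
  0 gray
    11 gray
      9 gray
        9→7: 7 black — skip
      9 black
      11→7: 7 black — skip
      1 gray
        1→9: 9 black — skip
      1 black
      12 gray
        12→9: 9 black — skip
      12 black
    11 black
    0→9: 9 black — skip
  0 black
  3→7: 7 black — skip
3 black
2 gray
  2→4: 4 black — skip
  2→12: 12 black — skip
2 black
5 gray
  5→2: 2 black — skip
  10 gray
    8 gray
      8→3: 3 black — skip
      6 gray
        6→7: 7 black — skip
        6→2: 2 black — skip
      6 black
    8 black
  10 black
  5→8: 8 black — skip
5 black
Every edge goes to a white or black vertex — no back edge, so the graph is acyclic.

No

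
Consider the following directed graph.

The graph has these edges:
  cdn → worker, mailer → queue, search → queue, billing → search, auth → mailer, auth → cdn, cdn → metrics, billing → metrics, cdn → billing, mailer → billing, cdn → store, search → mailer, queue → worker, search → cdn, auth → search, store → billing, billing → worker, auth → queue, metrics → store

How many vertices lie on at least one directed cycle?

A vertex is on a directed cycle iff it belongs to a strongly connected component of size ≥ 2 (or has a self-loop).
The vertices on cycles are {cdn, store, mailer, search, billing, metrics} — 6 in total.

6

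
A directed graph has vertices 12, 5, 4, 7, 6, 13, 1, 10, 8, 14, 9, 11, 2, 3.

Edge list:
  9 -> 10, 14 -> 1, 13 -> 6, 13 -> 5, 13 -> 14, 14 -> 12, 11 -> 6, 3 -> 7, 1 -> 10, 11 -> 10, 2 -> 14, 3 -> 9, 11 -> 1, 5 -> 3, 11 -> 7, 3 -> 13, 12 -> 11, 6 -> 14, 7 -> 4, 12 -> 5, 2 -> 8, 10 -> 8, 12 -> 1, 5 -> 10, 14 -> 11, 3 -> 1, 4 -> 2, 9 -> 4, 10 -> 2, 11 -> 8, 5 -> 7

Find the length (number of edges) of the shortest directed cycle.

For each vertex v, BFS finds the shortest path from v back to v.
The shortest such closed walk is 3 → 13 → 5 → 3, length 3.

3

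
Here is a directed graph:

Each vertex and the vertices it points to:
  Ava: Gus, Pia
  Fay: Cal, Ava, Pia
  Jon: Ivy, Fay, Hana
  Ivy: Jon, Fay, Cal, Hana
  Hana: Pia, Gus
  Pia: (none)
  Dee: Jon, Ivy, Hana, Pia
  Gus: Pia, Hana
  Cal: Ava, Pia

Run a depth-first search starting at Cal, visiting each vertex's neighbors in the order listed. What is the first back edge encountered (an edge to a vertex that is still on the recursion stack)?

DFS from Cal (visiting each vertex's neighbors in the order listed); mark gray on enter, black on exit:
Cal gray
  Ava gray
    Gus gray
      Pia gray
      Pia black
      Hana gray
        Hana→Pia: Pia black — skip
        Hana→Gus: Gus is gray → back edge
First back edge: Hana → Gus.

Hana→Gus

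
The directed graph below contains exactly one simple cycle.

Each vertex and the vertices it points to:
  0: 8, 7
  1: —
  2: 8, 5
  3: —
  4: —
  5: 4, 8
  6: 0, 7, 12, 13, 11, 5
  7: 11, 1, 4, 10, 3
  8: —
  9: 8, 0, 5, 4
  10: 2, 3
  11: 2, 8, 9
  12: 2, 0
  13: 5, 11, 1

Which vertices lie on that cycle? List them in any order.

0, 7, 9, 11

DFS with gray/black marking from 7:
7 gray
  11 gray
    2 gray
      8 gray
      8 black
      5 gray
        4 gray
        4 black
        5→8: 8 black — skip
      5 black
    2 black
    11→8: 8 black — skip
    9 gray
      9→8: 8 black — skip
      0 gray
        0→8: 8 black — skip
        0→7: 7 is gray → back edge
Back edge closes the cycle 7 → 11 → 9 → 0 → 7; its vertices are {0, 7, 9, 11}.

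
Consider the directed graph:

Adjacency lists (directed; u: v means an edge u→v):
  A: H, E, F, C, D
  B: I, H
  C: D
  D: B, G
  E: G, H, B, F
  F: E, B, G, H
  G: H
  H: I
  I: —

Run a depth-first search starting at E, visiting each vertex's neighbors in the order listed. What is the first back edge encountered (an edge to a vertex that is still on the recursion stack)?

DFS from E (visiting each vertex's neighbors in the order listed); mark gray on enter, black on exit:
E gray
  G gray
    H gray
      I gray
      I black
    H black
  G black
  E→H: H black — skip
  B gray
    B→I: I black — skip
    B→H: H black — skip
  B black
  F gray
    F→E: E is gray → back edge
First back edge: F → E.

F→E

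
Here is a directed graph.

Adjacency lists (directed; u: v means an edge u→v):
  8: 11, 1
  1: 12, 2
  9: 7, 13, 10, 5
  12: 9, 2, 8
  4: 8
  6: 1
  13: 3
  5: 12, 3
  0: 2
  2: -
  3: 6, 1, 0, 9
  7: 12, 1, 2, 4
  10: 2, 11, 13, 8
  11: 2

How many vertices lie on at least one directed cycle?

A vertex is on a directed cycle iff it belongs to a strongly connected component of size ≥ 2 (or has a self-loop).
The vertices on cycles are {1, 3, 4, 5, 6, 7, 8, 9, 10, 12, 13} — 11 in total.

11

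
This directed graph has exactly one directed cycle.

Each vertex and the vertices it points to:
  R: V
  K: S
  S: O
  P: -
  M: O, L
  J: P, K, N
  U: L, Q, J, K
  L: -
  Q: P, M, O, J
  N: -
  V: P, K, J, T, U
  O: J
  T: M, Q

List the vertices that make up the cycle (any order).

J, K, O, S

DFS with gray/black marking from O:
O gray
  J gray
    P gray
    P black
    K gray
      S gray
        S→O: O is gray → back edge
Back edge closes the cycle O → J → K → S → O; its vertices are {J, K, O, S}.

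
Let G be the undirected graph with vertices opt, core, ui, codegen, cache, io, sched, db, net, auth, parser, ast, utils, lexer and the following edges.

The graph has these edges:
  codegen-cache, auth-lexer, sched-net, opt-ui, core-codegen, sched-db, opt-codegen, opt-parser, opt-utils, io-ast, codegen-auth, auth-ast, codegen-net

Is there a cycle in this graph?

DFS, tracking each vertex's parent; an edge to a visited non-parent vertex closes a cycle.
Start from opt:
visit opt (parent –)
  visit ui (parent opt)
    ui–opt: parent, skip
  visit codegen (parent opt)
    visit core (parent codegen)
      core–codegen: parent, skip
    visit net (parent codegen)
      visit sched (parent net)
        visit db (parent sched)
          db–sched: parent, skip
        sched–net: parent, skip
      net–codegen: parent, skip
    visit auth (parent codegen)
      auth–codegen: parent, skip
      visit lexer (parent auth)
        lexer–auth: parent, skip
      visit ast (parent auth)
        visit io (parent ast)
          io–ast: parent, skip
        ast–auth: parent, skip
    codegen–opt: parent, skip
    visit cache (parent codegen)
      cache–codegen: parent, skip
  visit parser (parent opt)
    parser–opt: parent, skip
  visit utils (parent opt)
    utils–opt: parent, skip
No non-parent visited neighbor found — the graph is a forest.

No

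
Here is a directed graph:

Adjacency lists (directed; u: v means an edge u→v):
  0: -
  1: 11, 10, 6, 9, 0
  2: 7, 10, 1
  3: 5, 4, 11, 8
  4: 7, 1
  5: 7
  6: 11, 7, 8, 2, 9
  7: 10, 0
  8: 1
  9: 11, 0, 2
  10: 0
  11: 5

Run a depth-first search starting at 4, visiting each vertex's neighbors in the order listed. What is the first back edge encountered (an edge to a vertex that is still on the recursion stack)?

DFS from 4 (visiting each vertex's neighbors in the order listed); mark gray on enter, black on exit:
4 gray
  7 gray
    10 gray
      0 gray
      0 black
    10 black
    7→0: 0 black — skip
  7 black
  1 gray
    11 gray
      5 gray
        5→7: 7 black — skip
      5 black
    11 black
    1→10: 10 black — skip
    6 gray
      6→11: 11 black — skip
      6→7: 7 black — skip
      8 gray
        8→1: 1 is gray → back edge
First back edge: 8 → 1.

8->1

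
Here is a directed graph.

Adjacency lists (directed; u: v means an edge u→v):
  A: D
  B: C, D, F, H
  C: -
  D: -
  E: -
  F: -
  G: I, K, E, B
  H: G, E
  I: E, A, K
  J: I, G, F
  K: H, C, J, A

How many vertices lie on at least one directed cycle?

A vertex is on a directed cycle iff it belongs to a strongly connected component of size ≥ 2 (or has a self-loop).
The vertices on cycles are {B, G, H, I, J, K} — 6 in total.

6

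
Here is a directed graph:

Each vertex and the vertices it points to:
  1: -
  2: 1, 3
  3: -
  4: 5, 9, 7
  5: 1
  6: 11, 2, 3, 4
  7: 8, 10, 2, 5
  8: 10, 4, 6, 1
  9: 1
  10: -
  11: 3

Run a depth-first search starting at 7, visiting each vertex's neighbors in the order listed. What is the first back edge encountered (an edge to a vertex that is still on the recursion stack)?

DFS from 7 (visiting each vertex's neighbors in the order listed); mark gray on enter, black on exit:
7 gray
  8 gray
    10 gray
    10 black
    4 gray
      5 gray
        1 gray
        1 black
      5 black
      9 gray
        9→1: 1 black — skip
      9 black
      4→7: 7 is gray → back edge
First back edge: 4 → 7.

4→7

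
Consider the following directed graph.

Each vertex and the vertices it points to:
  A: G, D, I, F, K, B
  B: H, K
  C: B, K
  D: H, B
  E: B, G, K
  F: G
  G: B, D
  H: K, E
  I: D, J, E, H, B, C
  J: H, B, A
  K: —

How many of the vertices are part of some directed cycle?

A vertex is on a directed cycle iff it belongs to a strongly connected component of size ≥ 2 (or has a self-loop).
The vertices on cycles are {A, B, D, E, G, H, I, J} — 8 in total.

8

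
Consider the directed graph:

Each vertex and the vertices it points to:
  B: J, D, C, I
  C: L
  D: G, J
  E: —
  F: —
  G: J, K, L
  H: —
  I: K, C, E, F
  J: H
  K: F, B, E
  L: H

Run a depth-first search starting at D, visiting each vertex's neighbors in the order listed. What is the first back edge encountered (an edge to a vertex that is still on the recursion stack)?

B→D

DFS from D (visiting each vertex's neighbors in the order listed); mark gray on enter, black on exit:
D gray
  G gray
    J gray
      H gray
      H black
    J black
    K gray
      F gray
      F black
      B gray
        B→J: J black — skip
        B→D: D is gray → back edge
First back edge: B → D.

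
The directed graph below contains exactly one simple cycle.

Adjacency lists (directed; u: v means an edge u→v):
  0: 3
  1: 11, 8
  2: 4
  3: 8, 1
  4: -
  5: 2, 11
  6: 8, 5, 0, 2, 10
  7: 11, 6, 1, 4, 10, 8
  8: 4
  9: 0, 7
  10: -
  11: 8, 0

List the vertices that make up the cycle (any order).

DFS with gray/black marking from 11:
11 gray
  8 gray
    4 gray
    4 black
  8 black
  0 gray
    3 gray
      3→8: 8 black — skip
      1 gray
        1→11: 11 is gray → back edge
Back edge closes the cycle 11 → 0 → 3 → 1 → 11; its vertices are {0, 1, 3, 11}.

0, 1, 3, 11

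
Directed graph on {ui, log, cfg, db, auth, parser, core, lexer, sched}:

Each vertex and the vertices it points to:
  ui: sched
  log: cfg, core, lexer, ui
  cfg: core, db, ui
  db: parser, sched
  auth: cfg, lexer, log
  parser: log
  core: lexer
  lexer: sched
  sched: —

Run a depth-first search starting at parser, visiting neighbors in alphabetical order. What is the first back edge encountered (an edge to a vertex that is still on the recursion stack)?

DFS from parser (visiting neighbors in alphabetical order); mark gray on enter, black on exit:
parser gray
  log gray
    cfg gray
      core gray
        lexer gray
          sched gray
          sched black
        lexer black
      core black
      db gray
        db→parser: parser is gray → back edge
First back edge: db → parser.

db→parser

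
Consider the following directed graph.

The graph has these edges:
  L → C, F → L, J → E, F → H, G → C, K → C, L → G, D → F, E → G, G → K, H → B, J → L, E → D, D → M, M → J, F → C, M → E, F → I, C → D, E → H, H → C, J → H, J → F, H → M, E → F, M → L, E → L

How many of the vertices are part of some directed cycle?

10

A vertex is on a directed cycle iff it belongs to a strongly connected component of size ≥ 2 (or has a self-loop).
The vertices on cycles are {C, D, E, F, G, H, J, K, L, M} — 10 in total.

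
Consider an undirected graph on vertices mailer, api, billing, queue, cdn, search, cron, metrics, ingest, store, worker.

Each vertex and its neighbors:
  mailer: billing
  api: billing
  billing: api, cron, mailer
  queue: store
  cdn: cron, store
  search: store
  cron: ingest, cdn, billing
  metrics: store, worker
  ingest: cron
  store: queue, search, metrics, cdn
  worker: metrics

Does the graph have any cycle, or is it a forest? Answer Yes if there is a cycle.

DFS, tracking each vertex's parent; an edge to a visited non-parent vertex closes a cycle.
Start from queue:
visit queue (parent –)
  visit store (parent queue)
    store–queue: parent, skip
    visit search (parent store)
      search–store: parent, skip
    visit metrics (parent store)
      metrics–store: parent, skip
      visit worker (parent metrics)
        worker–metrics: parent, skip
    visit cdn (parent store)
      visit cron (parent cdn)
        visit ingest (parent cron)
          ingest–cron: parent, skip
        cron–cdn: parent, skip
        visit billing (parent cron)
          visit api (parent billing)
            api–billing: parent, skip
          billing–cron: parent, skip
          visit mailer (parent billing)
            mailer–billing: parent, skip
      cdn–store: parent, skip
No non-parent visited neighbor found — the graph is a forest.

No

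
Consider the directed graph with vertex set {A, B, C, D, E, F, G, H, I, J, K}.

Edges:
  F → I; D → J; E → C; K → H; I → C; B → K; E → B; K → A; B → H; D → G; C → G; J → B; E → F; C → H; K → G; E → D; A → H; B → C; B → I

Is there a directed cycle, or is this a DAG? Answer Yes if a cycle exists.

No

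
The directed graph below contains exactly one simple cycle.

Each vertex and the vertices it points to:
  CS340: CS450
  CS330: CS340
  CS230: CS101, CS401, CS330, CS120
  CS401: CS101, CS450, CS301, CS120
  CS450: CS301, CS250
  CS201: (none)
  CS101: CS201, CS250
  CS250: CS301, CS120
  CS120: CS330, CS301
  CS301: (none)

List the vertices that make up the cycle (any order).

DFS with gray/black marking from CS330:
CS330 gray
  CS340 gray
    CS450 gray
      CS301 gray
      CS301 black
      CS250 gray
        CS250→CS301: CS301 black — skip
        CS120 gray
          CS120→CS330: CS330 is gray → back edge
Back edge closes the cycle CS330 → CS340 → CS450 → CS250 → CS120 → CS330; its vertices are {CS120, CS250, CS330, CS340, CS450}.

CS120, CS250, CS330, CS340, CS450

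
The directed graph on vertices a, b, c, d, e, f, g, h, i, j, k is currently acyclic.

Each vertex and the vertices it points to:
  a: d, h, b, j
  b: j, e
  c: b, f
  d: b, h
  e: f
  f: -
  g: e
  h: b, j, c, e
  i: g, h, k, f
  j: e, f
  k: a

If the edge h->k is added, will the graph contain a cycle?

Adding h→k creates a cycle iff k can already reach h.
Path from k: k → a → h.
So k → … → h → k is a cycle.

Yes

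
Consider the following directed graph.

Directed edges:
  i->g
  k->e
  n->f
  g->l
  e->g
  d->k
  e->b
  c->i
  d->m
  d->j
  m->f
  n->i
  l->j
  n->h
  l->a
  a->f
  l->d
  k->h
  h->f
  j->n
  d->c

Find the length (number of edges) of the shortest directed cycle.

5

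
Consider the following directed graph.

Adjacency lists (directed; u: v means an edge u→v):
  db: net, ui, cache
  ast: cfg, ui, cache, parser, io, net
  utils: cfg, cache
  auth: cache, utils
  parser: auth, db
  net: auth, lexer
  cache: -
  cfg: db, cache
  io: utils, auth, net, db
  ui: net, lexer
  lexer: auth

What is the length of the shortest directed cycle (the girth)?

5

For each vertex v, BFS finds the shortest path from v back to v.
The shortest such closed walk is cfg → db → net → auth → utils → cfg, length 5.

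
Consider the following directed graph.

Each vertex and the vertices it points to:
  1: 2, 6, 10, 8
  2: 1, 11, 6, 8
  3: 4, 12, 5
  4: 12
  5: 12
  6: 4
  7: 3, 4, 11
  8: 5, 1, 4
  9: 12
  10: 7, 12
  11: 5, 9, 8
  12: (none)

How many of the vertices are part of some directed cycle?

6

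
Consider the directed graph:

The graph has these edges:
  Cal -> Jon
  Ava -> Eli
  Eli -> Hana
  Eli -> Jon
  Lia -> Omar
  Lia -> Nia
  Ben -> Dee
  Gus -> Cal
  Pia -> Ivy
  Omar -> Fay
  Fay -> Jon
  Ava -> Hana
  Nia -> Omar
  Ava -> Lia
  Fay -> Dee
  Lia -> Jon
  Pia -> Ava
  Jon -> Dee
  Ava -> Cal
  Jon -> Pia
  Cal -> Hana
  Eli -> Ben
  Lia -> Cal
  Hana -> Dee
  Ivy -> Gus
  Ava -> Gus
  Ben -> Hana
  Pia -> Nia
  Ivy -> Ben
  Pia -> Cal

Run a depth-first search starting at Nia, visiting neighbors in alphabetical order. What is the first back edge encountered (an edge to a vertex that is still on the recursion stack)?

Cal->Jon

DFS from Nia (visiting neighbors in alphabetical order); mark gray on enter, black on exit:
Nia gray
  Omar gray
    Fay gray
      Dee gray
      Dee black
      Jon gray
        Jon→Dee: Dee black — skip
        Pia gray
          Ava gray
            Cal gray
              Hana gray
                Hana→Dee: Dee black — skip
              Hana black
              Cal→Jon: Jon is gray → back edge
First back edge: Cal → Jon.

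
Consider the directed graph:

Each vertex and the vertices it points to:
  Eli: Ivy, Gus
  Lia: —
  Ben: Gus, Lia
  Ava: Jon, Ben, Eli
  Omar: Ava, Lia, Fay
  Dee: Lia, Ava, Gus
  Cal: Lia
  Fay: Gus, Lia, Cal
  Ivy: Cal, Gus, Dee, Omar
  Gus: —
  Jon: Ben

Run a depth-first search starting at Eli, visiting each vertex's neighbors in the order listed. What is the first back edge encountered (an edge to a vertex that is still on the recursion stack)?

Ava→Eli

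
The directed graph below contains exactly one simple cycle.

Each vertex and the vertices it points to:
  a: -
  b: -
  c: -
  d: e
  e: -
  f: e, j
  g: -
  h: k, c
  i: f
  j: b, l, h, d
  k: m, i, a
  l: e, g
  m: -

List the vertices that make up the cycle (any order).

DFS with gray/black marking from j:
j gray
  b gray
  b black
  l gray
    e gray
    e black
    g gray
    g black
  l black
  h gray
    k gray
      m gray
      m black
      i gray
        f gray
          f→e: e black — skip
          f→j: j is gray → back edge
Back edge closes the cycle j → h → k → i → f → j; its vertices are {f, h, i, j, k}.

f, h, i, j, k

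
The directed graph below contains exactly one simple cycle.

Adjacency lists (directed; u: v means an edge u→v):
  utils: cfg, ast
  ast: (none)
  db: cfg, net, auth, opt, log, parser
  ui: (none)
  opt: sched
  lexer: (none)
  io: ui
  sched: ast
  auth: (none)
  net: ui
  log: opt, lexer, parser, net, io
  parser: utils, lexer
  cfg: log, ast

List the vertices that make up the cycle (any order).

cfg, log, utils, parser

DFS with gray/black marking from log:
log gray
  opt gray
    sched gray
      ast gray
      ast black
    sched black
  opt black
  lexer gray
  lexer black
  parser gray
    utils gray
      cfg gray
        cfg→log: log is gray → back edge
Back edge closes the cycle log → parser → utils → cfg → log; its vertices are {cfg, log, utils, parser}.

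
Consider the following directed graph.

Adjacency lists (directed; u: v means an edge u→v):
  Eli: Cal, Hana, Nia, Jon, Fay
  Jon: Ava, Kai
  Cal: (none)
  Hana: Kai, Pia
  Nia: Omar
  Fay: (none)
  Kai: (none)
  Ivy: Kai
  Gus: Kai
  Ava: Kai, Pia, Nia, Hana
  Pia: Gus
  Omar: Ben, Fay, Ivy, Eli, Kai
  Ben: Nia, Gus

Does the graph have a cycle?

Yes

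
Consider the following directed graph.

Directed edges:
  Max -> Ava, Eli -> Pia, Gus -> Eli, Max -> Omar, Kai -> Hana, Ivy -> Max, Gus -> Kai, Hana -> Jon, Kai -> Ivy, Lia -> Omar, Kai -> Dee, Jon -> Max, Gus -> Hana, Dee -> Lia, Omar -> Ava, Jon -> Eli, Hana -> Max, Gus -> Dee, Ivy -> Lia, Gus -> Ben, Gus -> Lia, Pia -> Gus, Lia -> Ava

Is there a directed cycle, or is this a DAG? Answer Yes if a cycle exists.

DFS with white/gray/black marking, starting from Eli:
Eli gray
  Pia gray
    Gus gray
      Kai gray
        Dee gray
          Lia gray
            Ava gray
            Ava black
            Omar gray
              Omar→Ava: Ava black — skip
            Omar black
          Lia black
        Dee black
        Hana gray
          Jon gray
            Jon→Eli: Eli is gray → back edge
Back edge found, so a cycle exists: Eli → Pia → Gus → Kai → Hana → Jon → Eli.

Yes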